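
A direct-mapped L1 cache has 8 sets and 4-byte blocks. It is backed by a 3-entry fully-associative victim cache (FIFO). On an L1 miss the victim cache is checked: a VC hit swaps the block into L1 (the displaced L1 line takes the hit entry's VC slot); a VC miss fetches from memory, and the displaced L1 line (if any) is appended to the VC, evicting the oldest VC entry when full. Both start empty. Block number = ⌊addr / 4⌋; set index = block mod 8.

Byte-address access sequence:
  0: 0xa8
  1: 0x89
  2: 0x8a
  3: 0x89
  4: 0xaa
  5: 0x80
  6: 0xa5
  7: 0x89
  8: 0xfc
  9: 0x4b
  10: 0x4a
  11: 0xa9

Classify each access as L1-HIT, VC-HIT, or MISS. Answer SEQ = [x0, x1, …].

#0 0xa8→b42/s2 MISS; vc=[]
#1 0x89→b34/s2 MISS; vc=[42]
#2 0x8a→b34/s2 L1-HIT; vc=[42]
#3 0x89→b34/s2 L1-HIT; vc=[42]
#4 0xaa→b42/s2 VC-HIT; vc=[34]
#5 0x80→b32/s0 MISS; vc=[34]
#6 0xa5→b41/s1 MISS; vc=[34]
#7 0x89→b34/s2 VC-HIT; vc=[42]
#8 0xfc→b63/s7 MISS; vc=[42]
#9 0x4b→b18/s2 MISS; vc=[42,34]
#10 0x4a→b18/s2 L1-HIT; vc=[42,34]
#11 0xa9→b42/s2 VC-HIT; vc=[18,34]

SEQ = [MISS, MISS, L1-HIT, L1-HIT, VC-HIT, MISS, MISS, VC-HIT, MISS, MISS, L1-HIT, VC-HIT]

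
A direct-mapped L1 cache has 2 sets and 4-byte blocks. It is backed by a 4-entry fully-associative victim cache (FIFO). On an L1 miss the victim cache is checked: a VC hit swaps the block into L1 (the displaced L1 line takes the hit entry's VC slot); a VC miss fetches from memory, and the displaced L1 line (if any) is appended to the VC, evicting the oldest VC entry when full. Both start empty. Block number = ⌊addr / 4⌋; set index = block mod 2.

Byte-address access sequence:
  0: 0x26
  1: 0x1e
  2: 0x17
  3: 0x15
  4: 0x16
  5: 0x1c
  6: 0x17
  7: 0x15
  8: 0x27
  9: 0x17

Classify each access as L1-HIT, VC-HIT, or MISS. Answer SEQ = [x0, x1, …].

SEQ = [MISS, MISS, MISS, L1-HIT, L1-HIT, VC-HIT, VC-HIT, L1-HIT, VC-HIT, VC-HIT]

  [0] addr=0x26 blk=9 s=1: MISS | VC []
  [1] addr=0x1e blk=7 s=1: MISS | VC [9]
  [2] addr=0x17 blk=5 s=1: MISS | VC [9, 7]
  [3] addr=0x15 blk=5 s=1: L1-HIT | VC [9, 7]
  [4] addr=0x16 blk=5 s=1: L1-HIT | VC [9, 7]
  [5] addr=0x1c blk=7 s=1: VC-HIT | VC [9, 5]
  [6] addr=0x17 blk=5 s=1: VC-HIT | VC [9, 7]
  [7] addr=0x15 blk=5 s=1: L1-HIT | VC [9, 7]
  [8] addr=0x27 blk=9 s=1: VC-HIT | VC [5, 7]
  [9] addr=0x17 blk=5 s=1: VC-HIT | VC [9, 7]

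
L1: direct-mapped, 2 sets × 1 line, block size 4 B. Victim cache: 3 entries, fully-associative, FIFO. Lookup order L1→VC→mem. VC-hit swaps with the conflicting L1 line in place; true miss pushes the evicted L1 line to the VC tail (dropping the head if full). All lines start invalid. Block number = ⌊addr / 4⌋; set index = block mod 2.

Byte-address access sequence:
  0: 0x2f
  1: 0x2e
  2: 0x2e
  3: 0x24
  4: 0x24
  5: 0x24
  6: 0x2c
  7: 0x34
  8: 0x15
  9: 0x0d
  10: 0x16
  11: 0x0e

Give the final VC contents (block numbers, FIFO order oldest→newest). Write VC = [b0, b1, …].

  [0] addr=0x2f blk=11 s=1: MISS | VC []
  [1] addr=0x2e blk=11 s=1: L1-HIT | VC []
  [2] addr=0x2e blk=11 s=1: L1-HIT | VC []
  [3] addr=0x24 blk=9 s=1: MISS | VC [11]
  [4] addr=0x24 blk=9 s=1: L1-HIT | VC [11]
  [5] addr=0x24 blk=9 s=1: L1-HIT | VC [11]
  [6] addr=0x2c blk=11 s=1: VC-HIT | VC [9]
  [7] addr=0x34 blk=13 s=1: MISS | VC [9, 11]
  [8] addr=0x15 blk=5 s=1: MISS | VC [9, 11, 13]
  [9] addr=0xd blk=3 s=1: MISS | VC [11, 13, 5]
  [10] addr=0x16 blk=5 s=1: VC-HIT | VC [11, 13, 3]
  [11] addr=0xe blk=3 s=1: VC-HIT | VC [11, 13, 5]

VC = [11, 13, 5]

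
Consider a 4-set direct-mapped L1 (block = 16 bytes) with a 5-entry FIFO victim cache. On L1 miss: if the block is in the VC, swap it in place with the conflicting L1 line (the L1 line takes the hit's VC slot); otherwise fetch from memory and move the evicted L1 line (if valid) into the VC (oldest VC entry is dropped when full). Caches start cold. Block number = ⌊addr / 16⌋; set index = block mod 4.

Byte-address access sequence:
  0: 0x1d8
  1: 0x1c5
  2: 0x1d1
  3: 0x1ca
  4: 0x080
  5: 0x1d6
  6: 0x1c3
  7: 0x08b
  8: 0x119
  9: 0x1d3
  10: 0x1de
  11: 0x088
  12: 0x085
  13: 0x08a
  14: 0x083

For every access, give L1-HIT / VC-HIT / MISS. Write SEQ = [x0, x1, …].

0: 0x1d8 (blk 29, set 1) → MISS  vc=[]
1: 0x1c5 (blk 28, set 0) → MISS  vc=[]
2: 0x1d1 (blk 29, set 1) → L1-HIT  vc=[]
3: 0x1ca (blk 28, set 0) → L1-HIT  vc=[]
4: 0x80 (blk 8, set 0) → MISS  vc=[28]
5: 0x1d6 (blk 29, set 1) → L1-HIT  vc=[28]
6: 0x1c3 (blk 28, set 0) → VC-HIT  vc=[8]
7: 0x8b (blk 8, set 0) → VC-HIT  vc=[28]
8: 0x119 (blk 17, set 1) → MISS  vc=[28, 29]
9: 0x1d3 (blk 29, set 1) → VC-HIT  vc=[28, 17]
10: 0x1de (blk 29, set 1) → L1-HIT  vc=[28, 17]
11: 0x88 (blk 8, set 0) → L1-HIT  vc=[28, 17]
12: 0x85 (blk 8, set 0) → L1-HIT  vc=[28, 17]
13: 0x8a (blk 8, set 0) → L1-HIT  vc=[28, 17]
14: 0x83 (blk 8, set 0) → L1-HIT  vc=[28, 17]

SEQ = [MISS, MISS, L1-HIT, L1-HIT, MISS, L1-HIT, VC-HIT, VC-HIT, MISS, VC-HIT, L1-HIT, L1-HIT, L1-HIT, L1-HIT, L1-HIT]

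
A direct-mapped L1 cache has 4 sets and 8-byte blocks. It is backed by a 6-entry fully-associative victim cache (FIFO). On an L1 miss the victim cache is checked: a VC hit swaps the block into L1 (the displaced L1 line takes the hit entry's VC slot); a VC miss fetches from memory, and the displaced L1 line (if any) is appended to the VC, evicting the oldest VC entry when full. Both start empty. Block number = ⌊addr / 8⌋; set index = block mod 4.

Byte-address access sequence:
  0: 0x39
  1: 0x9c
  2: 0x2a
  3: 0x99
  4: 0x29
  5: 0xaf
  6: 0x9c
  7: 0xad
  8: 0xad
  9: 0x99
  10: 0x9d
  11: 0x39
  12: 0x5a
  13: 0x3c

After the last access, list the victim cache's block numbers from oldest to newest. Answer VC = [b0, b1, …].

#0 0x39→b7/s3 MISS; vc=[]
#1 0x9c→b19/s3 MISS; vc=[7]
#2 0x2a→b5/s1 MISS; vc=[7]
#3 0x99→b19/s3 L1-HIT; vc=[7]
#4 0x29→b5/s1 L1-HIT; vc=[7]
#5 0xaf→b21/s1 MISS; vc=[7,5]
#6 0x9c→b19/s3 L1-HIT; vc=[7,5]
#7 0xad→b21/s1 L1-HIT; vc=[7,5]
#8 0xad→b21/s1 L1-HIT; vc=[7,5]
#9 0x99→b19/s3 L1-HIT; vc=[7,5]
#10 0x9d→b19/s3 L1-HIT; vc=[7,5]
#11 0x39→b7/s3 VC-HIT; vc=[19,5]
#12 0x5a→b11/s3 MISS; vc=[19,5,7]
#13 0x3c→b7/s3 VC-HIT; vc=[19,5,11]

VC = [19, 5, 11]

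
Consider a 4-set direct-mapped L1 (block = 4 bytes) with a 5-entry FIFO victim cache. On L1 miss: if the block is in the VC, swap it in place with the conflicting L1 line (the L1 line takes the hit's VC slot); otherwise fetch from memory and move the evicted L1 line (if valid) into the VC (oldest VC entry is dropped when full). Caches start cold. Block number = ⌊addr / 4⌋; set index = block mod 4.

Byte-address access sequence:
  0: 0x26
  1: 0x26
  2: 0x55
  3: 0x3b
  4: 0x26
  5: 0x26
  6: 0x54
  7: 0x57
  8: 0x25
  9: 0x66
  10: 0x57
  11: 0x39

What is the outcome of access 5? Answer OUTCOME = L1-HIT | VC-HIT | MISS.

#0 0x26→b9/s1 MISS; vc=[]
#1 0x26→b9/s1 L1-HIT; vc=[]
#2 0x55→b21/s1 MISS; vc=[9]
#3 0x3b→b14/s2 MISS; vc=[9]
#4 0x26→b9/s1 VC-HIT; vc=[21]
#5 0x26→b9/s1 L1-HIT; vc=[21]
#6 0x54→b21/s1 VC-HIT; vc=[9]
#7 0x57→b21/s1 L1-HIT; vc=[9]
#8 0x25→b9/s1 VC-HIT; vc=[21]
#9 0x66→b25/s1 MISS; vc=[21,9]
#10 0x57→b21/s1 VC-HIT; vc=[25,9]
#11 0x39→b14/s2 L1-HIT; vc=[25,9]

OUTCOME = L1-HIT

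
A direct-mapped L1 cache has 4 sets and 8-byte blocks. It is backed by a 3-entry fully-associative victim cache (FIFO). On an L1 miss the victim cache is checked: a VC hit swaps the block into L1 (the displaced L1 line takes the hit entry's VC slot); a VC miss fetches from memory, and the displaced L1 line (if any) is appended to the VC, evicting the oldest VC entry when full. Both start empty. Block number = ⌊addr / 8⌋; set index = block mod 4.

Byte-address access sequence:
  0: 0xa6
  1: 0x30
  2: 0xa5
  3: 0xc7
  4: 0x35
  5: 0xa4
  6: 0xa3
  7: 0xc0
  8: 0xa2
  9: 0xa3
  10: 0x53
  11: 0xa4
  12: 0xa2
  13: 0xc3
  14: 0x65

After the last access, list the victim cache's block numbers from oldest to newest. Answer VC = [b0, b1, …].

0: 0xa6 (blk 20, set 0) → MISS  vc=[]
1: 0x30 (blk 6, set 2) → MISS  vc=[]
2: 0xa5 (blk 20, set 0) → L1-HIT  vc=[]
3: 0xc7 (blk 24, set 0) → MISS  vc=[20]
4: 0x35 (blk 6, set 2) → L1-HIT  vc=[20]
5: 0xa4 (blk 20, set 0) → VC-HIT  vc=[24]
6: 0xa3 (blk 20, set 0) → L1-HIT  vc=[24]
7: 0xc0 (blk 24, set 0) → VC-HIT  vc=[20]
8: 0xa2 (blk 20, set 0) → VC-HIT  vc=[24]
9: 0xa3 (blk 20, set 0) → L1-HIT  vc=[24]
10: 0x53 (blk 10, set 2) → MISS  vc=[24, 6]
11: 0xa4 (blk 20, set 0) → L1-HIT  vc=[24, 6]
12: 0xa2 (blk 20, set 0) → L1-HIT  vc=[24, 6]
13: 0xc3 (blk 24, set 0) → VC-HIT  vc=[20, 6]
14: 0x65 (blk 12, set 0) → MISS  vc=[20, 6, 24]

VC = [20, 6, 24]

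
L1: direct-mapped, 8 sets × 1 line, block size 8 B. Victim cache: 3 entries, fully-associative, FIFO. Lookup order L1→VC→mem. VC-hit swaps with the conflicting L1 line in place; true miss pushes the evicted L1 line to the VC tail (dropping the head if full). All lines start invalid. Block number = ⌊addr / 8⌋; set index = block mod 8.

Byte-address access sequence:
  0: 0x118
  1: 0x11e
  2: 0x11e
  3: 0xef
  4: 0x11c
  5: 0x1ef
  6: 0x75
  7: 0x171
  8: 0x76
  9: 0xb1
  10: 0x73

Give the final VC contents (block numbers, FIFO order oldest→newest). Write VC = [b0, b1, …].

VC = [29, 46, 22]

0: 0x118 (blk 35, set 3) → MISS  vc=[]
1: 0x11e (blk 35, set 3) → L1-HIT  vc=[]
2: 0x11e (blk 35, set 3) → L1-HIT  vc=[]
3: 0xef (blk 29, set 5) → MISS  vc=[]
4: 0x11c (blk 35, set 3) → L1-HIT  vc=[]
5: 0x1ef (blk 61, set 5) → MISS  vc=[29]
6: 0x75 (blk 14, set 6) → MISS  vc=[29]
7: 0x171 (blk 46, set 6) → MISS  vc=[29, 14]
8: 0x76 (blk 14, set 6) → VC-HIT  vc=[29, 46]
9: 0xb1 (blk 22, set 6) → MISS  vc=[29, 46, 14]
10: 0x73 (blk 14, set 6) → VC-HIT  vc=[29, 46, 22]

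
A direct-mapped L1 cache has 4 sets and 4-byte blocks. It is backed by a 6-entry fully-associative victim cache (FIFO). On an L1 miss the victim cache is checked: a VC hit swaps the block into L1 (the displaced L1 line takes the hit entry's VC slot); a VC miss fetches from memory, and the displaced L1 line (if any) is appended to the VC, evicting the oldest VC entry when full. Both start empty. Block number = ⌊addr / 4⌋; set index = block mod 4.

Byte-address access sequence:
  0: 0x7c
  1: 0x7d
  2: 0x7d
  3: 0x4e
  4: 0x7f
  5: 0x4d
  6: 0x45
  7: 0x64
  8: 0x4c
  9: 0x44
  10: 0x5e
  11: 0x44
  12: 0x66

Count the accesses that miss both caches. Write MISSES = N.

MISSES = 5

0: 0x7c (blk 31, set 3) → MISS  vc=[]
1: 0x7d (blk 31, set 3) → L1-HIT  vc=[]
2: 0x7d (blk 31, set 3) → L1-HIT  vc=[]
3: 0x4e (blk 19, set 3) → MISS  vc=[31]
4: 0x7f (blk 31, set 3) → VC-HIT  vc=[19]
5: 0x4d (blk 19, set 3) → VC-HIT  vc=[31]
6: 0x45 (blk 17, set 1) → MISS  vc=[31]
7: 0x64 (blk 25, set 1) → MISS  vc=[31, 17]
8: 0x4c (blk 19, set 3) → L1-HIT  vc=[31, 17]
9: 0x44 (blk 17, set 1) → VC-HIT  vc=[31, 25]
10: 0x5e (blk 23, set 3) → MISS  vc=[31, 25, 19]
11: 0x44 (blk 17, set 1) → L1-HIT  vc=[31, 25, 19]
12: 0x66 (blk 25, set 1) → VC-HIT  vc=[31, 17, 19]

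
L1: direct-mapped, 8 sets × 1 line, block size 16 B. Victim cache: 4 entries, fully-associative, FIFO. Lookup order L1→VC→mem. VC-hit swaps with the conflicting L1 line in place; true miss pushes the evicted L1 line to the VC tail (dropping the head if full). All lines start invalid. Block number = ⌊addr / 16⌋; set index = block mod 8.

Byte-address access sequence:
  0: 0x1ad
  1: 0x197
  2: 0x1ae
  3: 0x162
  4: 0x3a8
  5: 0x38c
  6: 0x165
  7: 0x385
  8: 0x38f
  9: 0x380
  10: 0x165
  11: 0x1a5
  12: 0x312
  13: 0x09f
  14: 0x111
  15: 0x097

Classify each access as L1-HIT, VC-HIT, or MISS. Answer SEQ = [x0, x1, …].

#0 0x1ad→b26/s2 MISS; vc=[]
#1 0x197→b25/s1 MISS; vc=[]
#2 0x1ae→b26/s2 L1-HIT; vc=[]
#3 0x162→b22/s6 MISS; vc=[]
#4 0x3a8→b58/s2 MISS; vc=[26]
#5 0x38c→b56/s0 MISS; vc=[26]
#6 0x165→b22/s6 L1-HIT; vc=[26]
#7 0x385→b56/s0 L1-HIT; vc=[26]
#8 0x38f→b56/s0 L1-HIT; vc=[26]
#9 0x380→b56/s0 L1-HIT; vc=[26]
#10 0x165→b22/s6 L1-HIT; vc=[26]
#11 0x1a5→b26/s2 VC-HIT; vc=[58]
#12 0x312→b49/s1 MISS; vc=[58,25]
#13 0x9f→b9/s1 MISS; vc=[58,25,49]
#14 0x111→b17/s1 MISS; vc=[58,25,49,9]
#15 0x97→b9/s1 VC-HIT; vc=[58,25,49,17]

SEQ = [MISS, MISS, L1-HIT, MISS, MISS, MISS, L1-HIT, L1-HIT, L1-HIT, L1-HIT, L1-HIT, VC-HIT, MISS, MISS, MISS, VC-HIT]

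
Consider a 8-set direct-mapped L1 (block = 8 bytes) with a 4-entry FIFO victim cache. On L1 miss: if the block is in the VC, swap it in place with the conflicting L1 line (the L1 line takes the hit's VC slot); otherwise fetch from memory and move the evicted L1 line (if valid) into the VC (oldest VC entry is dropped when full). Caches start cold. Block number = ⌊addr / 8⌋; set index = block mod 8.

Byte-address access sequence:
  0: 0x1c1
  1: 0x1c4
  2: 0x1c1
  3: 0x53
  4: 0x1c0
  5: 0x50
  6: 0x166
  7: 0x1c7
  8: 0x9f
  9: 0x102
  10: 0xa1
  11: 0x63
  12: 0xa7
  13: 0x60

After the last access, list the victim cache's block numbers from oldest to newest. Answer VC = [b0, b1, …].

0: 0x1c1 (blk 56, set 0) → MISS  vc=[]
1: 0x1c4 (blk 56, set 0) → L1-HIT  vc=[]
2: 0x1c1 (blk 56, set 0) → L1-HIT  vc=[]
3: 0x53 (blk 10, set 2) → MISS  vc=[]
4: 0x1c0 (blk 56, set 0) → L1-HIT  vc=[]
5: 0x50 (blk 10, set 2) → L1-HIT  vc=[]
6: 0x166 (blk 44, set 4) → MISS  vc=[]
7: 0x1c7 (blk 56, set 0) → L1-HIT  vc=[]
8: 0x9f (blk 19, set 3) → MISS  vc=[]
9: 0x102 (blk 32, set 0) → MISS  vc=[56]
10: 0xa1 (blk 20, set 4) → MISS  vc=[56, 44]
11: 0x63 (blk 12, set 4) → MISS  vc=[56, 44, 20]
12: 0xa7 (blk 20, set 4) → VC-HIT  vc=[56, 44, 12]
13: 0x60 (blk 12, set 4) → VC-HIT  vc=[56, 44, 20]

VC = [56, 44, 20]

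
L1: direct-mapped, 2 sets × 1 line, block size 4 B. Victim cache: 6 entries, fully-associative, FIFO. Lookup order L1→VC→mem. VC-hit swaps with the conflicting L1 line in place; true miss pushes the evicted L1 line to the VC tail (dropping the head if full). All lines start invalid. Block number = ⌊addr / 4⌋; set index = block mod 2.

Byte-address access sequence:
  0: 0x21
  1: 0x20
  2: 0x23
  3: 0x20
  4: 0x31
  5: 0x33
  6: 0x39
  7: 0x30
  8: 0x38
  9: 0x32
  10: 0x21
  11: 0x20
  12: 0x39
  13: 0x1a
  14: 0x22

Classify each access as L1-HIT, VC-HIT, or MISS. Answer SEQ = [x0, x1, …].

  [0] addr=0x21 blk=8 s=0: MISS | VC []
  [1] addr=0x20 blk=8 s=0: L1-HIT | VC []
  [2] addr=0x23 blk=8 s=0: L1-HIT | VC []
  [3] addr=0x20 blk=8 s=0: L1-HIT | VC []
  [4] addr=0x31 blk=12 s=0: MISS | VC [8]
  [5] addr=0x33 blk=12 s=0: L1-HIT | VC [8]
  [6] addr=0x39 blk=14 s=0: MISS | VC [8, 12]
  [7] addr=0x30 blk=12 s=0: VC-HIT | VC [8, 14]
  [8] addr=0x38 blk=14 s=0: VC-HIT | VC [8, 12]
  [9] addr=0x32 blk=12 s=0: VC-HIT | VC [8, 14]
  [10] addr=0x21 blk=8 s=0: VC-HIT | VC [12, 14]
  [11] addr=0x20 blk=8 s=0: L1-HIT | VC [12, 14]
  [12] addr=0x39 blk=14 s=0: VC-HIT | VC [12, 8]
  [13] addr=0x1a blk=6 s=0: MISS | VC [12, 8, 14]
  [14] addr=0x22 blk=8 s=0: VC-HIT | VC [12, 6, 14]

SEQ = [MISS, L1-HIT, L1-HIT, L1-HIT, MISS, L1-HIT, MISS, VC-HIT, VC-HIT, VC-HIT, VC-HIT, L1-HIT, VC-HIT, MISS, VC-HIT]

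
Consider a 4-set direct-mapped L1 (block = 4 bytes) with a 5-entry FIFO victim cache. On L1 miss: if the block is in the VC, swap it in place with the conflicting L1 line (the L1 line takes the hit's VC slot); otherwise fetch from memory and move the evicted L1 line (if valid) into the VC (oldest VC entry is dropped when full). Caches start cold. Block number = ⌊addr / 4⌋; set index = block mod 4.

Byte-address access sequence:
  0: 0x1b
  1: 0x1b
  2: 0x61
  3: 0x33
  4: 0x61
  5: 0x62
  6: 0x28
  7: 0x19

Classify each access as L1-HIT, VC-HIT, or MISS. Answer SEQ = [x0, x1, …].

SEQ = [MISS, L1-HIT, MISS, MISS, VC-HIT, L1-HIT, MISS, VC-HIT]

#0 0x1b→b6/s2 MISS; vc=[]
#1 0x1b→b6/s2 L1-HIT; vc=[]
#2 0x61→b24/s0 MISS; vc=[]
#3 0x33→b12/s0 MISS; vc=[24]
#4 0x61→b24/s0 VC-HIT; vc=[12]
#5 0x62→b24/s0 L1-HIT; vc=[12]
#6 0x28→b10/s2 MISS; vc=[12,6]
#7 0x19→b6/s2 VC-HIT; vc=[12,10]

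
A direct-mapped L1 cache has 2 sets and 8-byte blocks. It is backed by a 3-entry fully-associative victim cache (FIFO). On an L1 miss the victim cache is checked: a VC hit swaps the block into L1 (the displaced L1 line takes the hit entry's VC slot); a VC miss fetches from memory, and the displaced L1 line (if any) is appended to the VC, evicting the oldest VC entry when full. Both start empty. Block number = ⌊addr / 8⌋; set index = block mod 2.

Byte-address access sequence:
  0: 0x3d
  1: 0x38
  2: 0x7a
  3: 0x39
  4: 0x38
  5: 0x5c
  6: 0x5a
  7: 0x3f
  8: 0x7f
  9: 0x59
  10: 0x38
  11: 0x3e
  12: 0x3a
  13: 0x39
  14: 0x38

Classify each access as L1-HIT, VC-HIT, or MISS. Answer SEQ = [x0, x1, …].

0: 0x3d (blk 7, set 1) → MISS  vc=[]
1: 0x38 (blk 7, set 1) → L1-HIT  vc=[]
2: 0x7a (blk 15, set 1) → MISS  vc=[7]
3: 0x39 (blk 7, set 1) → VC-HIT  vc=[15]
4: 0x38 (blk 7, set 1) → L1-HIT  vc=[15]
5: 0x5c (blk 11, set 1) → MISS  vc=[15, 7]
6: 0x5a (blk 11, set 1) → L1-HIT  vc=[15, 7]
7: 0x3f (blk 7, set 1) → VC-HIT  vc=[15, 11]
8: 0x7f (blk 15, set 1) → VC-HIT  vc=[7, 11]
9: 0x59 (blk 11, set 1) → VC-HIT  vc=[7, 15]
10: 0x38 (blk 7, set 1) → VC-HIT  vc=[11, 15]
11: 0x3e (blk 7, set 1) → L1-HIT  vc=[11, 15]
12: 0x3a (blk 7, set 1) → L1-HIT  vc=[11, 15]
13: 0x39 (blk 7, set 1) → L1-HIT  vc=[11, 15]
14: 0x38 (blk 7, set 1) → L1-HIT  vc=[11, 15]

SEQ = [MISS, L1-HIT, MISS, VC-HIT, L1-HIT, MISS, L1-HIT, VC-HIT, VC-HIT, VC-HIT, VC-HIT, L1-HIT, L1-HIT, L1-HIT, L1-HIT]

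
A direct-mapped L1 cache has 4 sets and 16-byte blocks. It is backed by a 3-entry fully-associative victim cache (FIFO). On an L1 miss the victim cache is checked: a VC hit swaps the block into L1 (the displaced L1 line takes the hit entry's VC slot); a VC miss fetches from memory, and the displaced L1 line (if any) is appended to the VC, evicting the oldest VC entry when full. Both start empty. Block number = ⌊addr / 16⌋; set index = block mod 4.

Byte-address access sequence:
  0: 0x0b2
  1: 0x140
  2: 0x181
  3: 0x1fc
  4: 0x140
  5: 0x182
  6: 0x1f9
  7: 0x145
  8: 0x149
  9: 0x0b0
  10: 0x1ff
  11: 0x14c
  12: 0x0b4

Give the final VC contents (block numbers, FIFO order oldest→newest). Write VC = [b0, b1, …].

  [0] addr=0xb2 blk=11 s=3: MISS | VC []
  [1] addr=0x140 blk=20 s=0: MISS | VC []
  [2] addr=0x181 blk=24 s=0: MISS | VC [20]
  [3] addr=0x1fc blk=31 s=3: MISS | VC [20, 11]
  [4] addr=0x140 blk=20 s=0: VC-HIT | VC [24, 11]
  [5] addr=0x182 blk=24 s=0: VC-HIT | VC [20, 11]
  [6] addr=0x1f9 blk=31 s=3: L1-HIT | VC [20, 11]
  [7] addr=0x145 blk=20 s=0: VC-HIT | VC [24, 11]
  [8] addr=0x149 blk=20 s=0: L1-HIT | VC [24, 11]
  [9] addr=0xb0 blk=11 s=3: VC-HIT | VC [24, 31]
  [10] addr=0x1ff blk=31 s=3: VC-HIT | VC [24, 11]
  [11] addr=0x14c blk=20 s=0: L1-HIT | VC [24, 11]
  [12] addr=0xb4 blk=11 s=3: VC-HIT | VC [24, 31]

VC = [24, 31]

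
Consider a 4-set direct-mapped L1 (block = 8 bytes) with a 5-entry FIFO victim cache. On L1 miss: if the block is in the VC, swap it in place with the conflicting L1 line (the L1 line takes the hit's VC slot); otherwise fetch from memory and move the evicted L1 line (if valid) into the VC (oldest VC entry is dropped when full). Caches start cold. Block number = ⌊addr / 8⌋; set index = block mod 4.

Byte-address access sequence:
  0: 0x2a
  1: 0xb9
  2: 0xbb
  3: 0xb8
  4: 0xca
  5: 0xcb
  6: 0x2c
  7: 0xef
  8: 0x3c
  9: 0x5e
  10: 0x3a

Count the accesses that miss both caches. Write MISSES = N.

  [0] addr=0x2a blk=5 s=1: MISS | VC []
  [1] addr=0xb9 blk=23 s=3: MISS | VC []
  [2] addr=0xbb blk=23 s=3: L1-HIT | VC []
  [3] addr=0xb8 blk=23 s=3: L1-HIT | VC []
  [4] addr=0xca blk=25 s=1: MISS | VC [5]
  [5] addr=0xcb blk=25 s=1: L1-HIT | VC [5]
  [6] addr=0x2c blk=5 s=1: VC-HIT | VC [25]
  [7] addr=0xef blk=29 s=1: MISS | VC [25, 5]
  [8] addr=0x3c blk=7 s=3: MISS | VC [25, 5, 23]
  [9] addr=0x5e blk=11 s=3: MISS | VC [25, 5, 23, 7]
  [10] addr=0x3a blk=7 s=3: VC-HIT | VC [25, 5, 23, 11]

MISSES = 6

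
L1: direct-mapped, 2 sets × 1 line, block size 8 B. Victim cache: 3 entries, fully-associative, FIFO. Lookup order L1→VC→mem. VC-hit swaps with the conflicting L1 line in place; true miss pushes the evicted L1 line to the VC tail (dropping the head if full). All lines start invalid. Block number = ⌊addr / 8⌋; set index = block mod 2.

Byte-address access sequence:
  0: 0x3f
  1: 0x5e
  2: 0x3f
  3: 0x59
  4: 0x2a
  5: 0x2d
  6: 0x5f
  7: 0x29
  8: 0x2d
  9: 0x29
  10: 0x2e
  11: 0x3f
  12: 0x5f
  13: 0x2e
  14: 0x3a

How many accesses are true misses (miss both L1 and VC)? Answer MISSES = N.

MISSES = 3

  [0] addr=0x3f blk=7 s=1: MISS | VC []
  [1] addr=0x5e blk=11 s=1: MISS | VC [7]
  [2] addr=0x3f blk=7 s=1: VC-HIT | VC [11]
  [3] addr=0x59 blk=11 s=1: VC-HIT | VC [7]
  [4] addr=0x2a blk=5 s=1: MISS | VC [7, 11]
  [5] addr=0x2d blk=5 s=1: L1-HIT | VC [7, 11]
  [6] addr=0x5f blk=11 s=1: VC-HIT | VC [7, 5]
  [7] addr=0x29 blk=5 s=1: VC-HIT | VC [7, 11]
  [8] addr=0x2d blk=5 s=1: L1-HIT | VC [7, 11]
  [9] addr=0x29 blk=5 s=1: L1-HIT | VC [7, 11]
  [10] addr=0x2e blk=5 s=1: L1-HIT | VC [7, 11]
  [11] addr=0x3f blk=7 s=1: VC-HIT | VC [5, 11]
  [12] addr=0x5f blk=11 s=1: VC-HIT | VC [5, 7]
  [13] addr=0x2e blk=5 s=1: VC-HIT | VC [11, 7]
  [14] addr=0x3a blk=7 s=1: VC-HIT | VC [11, 5]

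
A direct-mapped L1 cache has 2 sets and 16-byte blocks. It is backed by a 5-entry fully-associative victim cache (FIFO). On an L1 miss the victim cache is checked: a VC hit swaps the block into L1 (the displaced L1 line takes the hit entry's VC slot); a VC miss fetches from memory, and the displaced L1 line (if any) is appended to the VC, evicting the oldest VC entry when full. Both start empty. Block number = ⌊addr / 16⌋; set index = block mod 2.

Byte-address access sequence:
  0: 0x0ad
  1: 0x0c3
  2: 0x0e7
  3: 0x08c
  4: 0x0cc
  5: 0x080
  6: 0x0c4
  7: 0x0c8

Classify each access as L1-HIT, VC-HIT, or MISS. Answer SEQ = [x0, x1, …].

#0 0xad→b10/s0 MISS; vc=[]
#1 0xc3→b12/s0 MISS; vc=[10]
#2 0xe7→b14/s0 MISS; vc=[10,12]
#3 0x8c→b8/s0 MISS; vc=[10,12,14]
#4 0xcc→b12/s0 VC-HIT; vc=[10,8,14]
#5 0x80→b8/s0 VC-HIT; vc=[10,12,14]
#6 0xc4→b12/s0 VC-HIT; vc=[10,8,14]
#7 0xc8→b12/s0 L1-HIT; vc=[10,8,14]

SEQ = [MISS, MISS, MISS, MISS, VC-HIT, VC-HIT, VC-HIT, L1-HIT]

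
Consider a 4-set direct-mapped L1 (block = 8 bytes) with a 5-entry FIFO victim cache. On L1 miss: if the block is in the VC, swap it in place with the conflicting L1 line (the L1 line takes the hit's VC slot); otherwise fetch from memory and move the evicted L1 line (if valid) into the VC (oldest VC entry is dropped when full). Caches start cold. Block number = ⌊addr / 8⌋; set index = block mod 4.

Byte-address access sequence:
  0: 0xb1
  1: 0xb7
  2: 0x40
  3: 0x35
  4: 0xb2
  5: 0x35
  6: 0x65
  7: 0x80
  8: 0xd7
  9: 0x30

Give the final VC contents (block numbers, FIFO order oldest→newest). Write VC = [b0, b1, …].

0: 0xb1 (blk 22, set 2) → MISS  vc=[]
1: 0xb7 (blk 22, set 2) → L1-HIT  vc=[]
2: 0x40 (blk 8, set 0) → MISS  vc=[]
3: 0x35 (blk 6, set 2) → MISS  vc=[22]
4: 0xb2 (blk 22, set 2) → VC-HIT  vc=[6]
5: 0x35 (blk 6, set 2) → VC-HIT  vc=[22]
6: 0x65 (blk 12, set 0) → MISS  vc=[22, 8]
7: 0x80 (blk 16, set 0) → MISS  vc=[22, 8, 12]
8: 0xd7 (blk 26, set 2) → MISS  vc=[22, 8, 12, 6]
9: 0x30 (blk 6, set 2) → VC-HIT  vc=[22, 8, 12, 26]

VC = [22, 8, 12, 26]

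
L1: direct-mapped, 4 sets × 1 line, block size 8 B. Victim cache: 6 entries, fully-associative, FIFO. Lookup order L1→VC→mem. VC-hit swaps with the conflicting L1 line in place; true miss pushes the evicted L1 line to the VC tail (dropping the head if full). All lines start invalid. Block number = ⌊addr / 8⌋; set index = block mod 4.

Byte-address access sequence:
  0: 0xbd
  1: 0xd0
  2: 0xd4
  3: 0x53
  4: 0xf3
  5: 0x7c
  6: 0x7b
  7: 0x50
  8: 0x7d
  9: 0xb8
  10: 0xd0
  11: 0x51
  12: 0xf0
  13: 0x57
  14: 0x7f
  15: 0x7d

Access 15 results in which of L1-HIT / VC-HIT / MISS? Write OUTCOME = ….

  [0] addr=0xbd blk=23 s=3: MISS | VC []
  [1] addr=0xd0 blk=26 s=2: MISS | VC []
  [2] addr=0xd4 blk=26 s=2: L1-HIT | VC []
  [3] addr=0x53 blk=10 s=2: MISS | VC [26]
  [4] addr=0xf3 blk=30 s=2: MISS | VC [26, 10]
  [5] addr=0x7c blk=15 s=3: MISS | VC [26, 10, 23]
  [6] addr=0x7b blk=15 s=3: L1-HIT | VC [26, 10, 23]
  [7] addr=0x50 blk=10 s=2: VC-HIT | VC [26, 30, 23]
  [8] addr=0x7d blk=15 s=3: L1-HIT | VC [26, 30, 23]
  [9] addr=0xb8 blk=23 s=3: VC-HIT | VC [26, 30, 15]
  [10] addr=0xd0 blk=26 s=2: VC-HIT | VC [10, 30, 15]
  [11] addr=0x51 blk=10 s=2: VC-HIT | VC [26, 30, 15]
  [12] addr=0xf0 blk=30 s=2: VC-HIT | VC [26, 10, 15]
  [13] addr=0x57 blk=10 s=2: VC-HIT | VC [26, 30, 15]
  [14] addr=0x7f blk=15 s=3: VC-HIT | VC [26, 30, 23]
  [15] addr=0x7d blk=15 s=3: L1-HIT | VC [26, 30, 23]

OUTCOME = L1-HIT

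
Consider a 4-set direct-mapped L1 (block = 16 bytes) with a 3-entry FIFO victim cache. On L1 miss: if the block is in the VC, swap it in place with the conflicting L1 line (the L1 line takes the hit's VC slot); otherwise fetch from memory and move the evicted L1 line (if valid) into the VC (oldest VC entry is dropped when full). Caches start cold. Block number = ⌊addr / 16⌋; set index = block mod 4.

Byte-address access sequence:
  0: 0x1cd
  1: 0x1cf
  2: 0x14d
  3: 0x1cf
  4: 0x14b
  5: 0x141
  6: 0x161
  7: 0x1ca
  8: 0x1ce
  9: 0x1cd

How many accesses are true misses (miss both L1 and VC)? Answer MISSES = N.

  [0] addr=0x1cd blk=28 s=0: MISS | VC []
  [1] addr=0x1cf blk=28 s=0: L1-HIT | VC []
  [2] addr=0x14d blk=20 s=0: MISS | VC [28]
  [3] addr=0x1cf blk=28 s=0: VC-HIT | VC [20]
  [4] addr=0x14b blk=20 s=0: VC-HIT | VC [28]
  [5] addr=0x141 blk=20 s=0: L1-HIT | VC [28]
  [6] addr=0x161 blk=22 s=2: MISS | VC [28]
  [7] addr=0x1ca blk=28 s=0: VC-HIT | VC [20]
  [8] addr=0x1ce blk=28 s=0: L1-HIT | VC [20]
  [9] addr=0x1cd blk=28 s=0: L1-HIT | VC [20]

MISSES = 3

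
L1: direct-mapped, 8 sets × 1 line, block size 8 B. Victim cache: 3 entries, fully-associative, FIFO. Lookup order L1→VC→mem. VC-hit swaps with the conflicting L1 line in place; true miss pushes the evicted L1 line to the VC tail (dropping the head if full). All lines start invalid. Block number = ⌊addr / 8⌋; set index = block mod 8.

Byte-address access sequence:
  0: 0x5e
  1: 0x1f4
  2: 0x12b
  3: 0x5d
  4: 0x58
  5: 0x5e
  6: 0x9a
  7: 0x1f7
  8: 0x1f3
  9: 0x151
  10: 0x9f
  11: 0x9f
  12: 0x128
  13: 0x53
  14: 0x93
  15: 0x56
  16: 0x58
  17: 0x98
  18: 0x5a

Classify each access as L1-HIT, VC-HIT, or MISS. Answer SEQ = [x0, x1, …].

SEQ = [MISS, MISS, MISS, L1-HIT, L1-HIT, L1-HIT, MISS, L1-HIT, L1-HIT, MISS, L1-HIT, L1-HIT, L1-HIT, MISS, MISS, VC-HIT, VC-HIT, VC-HIT, VC-HIT]

0: 0x5e (blk 11, set 3) → MISS  vc=[]
1: 0x1f4 (blk 62, set 6) → MISS  vc=[]
2: 0x12b (blk 37, set 5) → MISS  vc=[]
3: 0x5d (blk 11, set 3) → L1-HIT  vc=[]
4: 0x58 (blk 11, set 3) → L1-HIT  vc=[]
5: 0x5e (blk 11, set 3) → L1-HIT  vc=[]
6: 0x9a (blk 19, set 3) → MISS  vc=[11]
7: 0x1f7 (blk 62, set 6) → L1-HIT  vc=[11]
8: 0x1f3 (blk 62, set 6) → L1-HIT  vc=[11]
9: 0x151 (blk 42, set 2) → MISS  vc=[11]
10: 0x9f (blk 19, set 3) → L1-HIT  vc=[11]
11: 0x9f (blk 19, set 3) → L1-HIT  vc=[11]
12: 0x128 (blk 37, set 5) → L1-HIT  vc=[11]
13: 0x53 (blk 10, set 2) → MISS  vc=[11, 42]
14: 0x93 (blk 18, set 2) → MISS  vc=[11, 42, 10]
15: 0x56 (blk 10, set 2) → VC-HIT  vc=[11, 42, 18]
16: 0x58 (blk 11, set 3) → VC-HIT  vc=[19, 42, 18]
17: 0x98 (blk 19, set 3) → VC-HIT  vc=[11, 42, 18]
18: 0x5a (blk 11, set 3) → VC-HIT  vc=[19, 42, 18]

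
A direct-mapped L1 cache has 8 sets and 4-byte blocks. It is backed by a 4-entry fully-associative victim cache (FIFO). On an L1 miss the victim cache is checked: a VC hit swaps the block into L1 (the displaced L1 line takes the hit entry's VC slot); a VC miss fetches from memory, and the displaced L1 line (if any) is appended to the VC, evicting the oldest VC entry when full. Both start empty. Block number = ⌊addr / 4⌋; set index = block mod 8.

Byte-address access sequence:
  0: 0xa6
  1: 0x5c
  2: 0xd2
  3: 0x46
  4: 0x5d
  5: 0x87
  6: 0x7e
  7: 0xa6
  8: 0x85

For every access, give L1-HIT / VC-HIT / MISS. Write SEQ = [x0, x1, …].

0: 0xa6 (blk 41, set 1) → MISS  vc=[]
1: 0x5c (blk 23, set 7) → MISS  vc=[]
2: 0xd2 (blk 52, set 4) → MISS  vc=[]
3: 0x46 (blk 17, set 1) → MISS  vc=[41]
4: 0x5d (blk 23, set 7) → L1-HIT  vc=[41]
5: 0x87 (blk 33, set 1) → MISS  vc=[41, 17]
6: 0x7e (blk 31, set 7) → MISS  vc=[41, 17, 23]
7: 0xa6 (blk 41, set 1) → VC-HIT  vc=[33, 17, 23]
8: 0x85 (blk 33, set 1) → VC-HIT  vc=[41, 17, 23]

SEQ = [MISS, MISS, MISS, MISS, L1-HIT, MISS, MISS, VC-HIT, VC-HIT]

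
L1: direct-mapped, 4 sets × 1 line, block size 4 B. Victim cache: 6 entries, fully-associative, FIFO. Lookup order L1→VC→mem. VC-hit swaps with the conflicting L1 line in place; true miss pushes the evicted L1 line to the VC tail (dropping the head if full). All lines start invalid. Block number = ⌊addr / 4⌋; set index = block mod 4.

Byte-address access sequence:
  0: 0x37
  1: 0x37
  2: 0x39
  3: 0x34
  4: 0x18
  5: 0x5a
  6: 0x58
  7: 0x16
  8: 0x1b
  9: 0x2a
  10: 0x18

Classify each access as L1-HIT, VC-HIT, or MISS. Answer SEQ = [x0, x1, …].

SEQ = [MISS, L1-HIT, MISS, L1-HIT, MISS, MISS, L1-HIT, MISS, VC-HIT, MISS, VC-HIT]

0: 0x37 (blk 13, set 1) → MISS  vc=[]
1: 0x37 (blk 13, set 1) → L1-HIT  vc=[]
2: 0x39 (blk 14, set 2) → MISS  vc=[]
3: 0x34 (blk 13, set 1) → L1-HIT  vc=[]
4: 0x18 (blk 6, set 2) → MISS  vc=[14]
5: 0x5a (blk 22, set 2) → MISS  vc=[14, 6]
6: 0x58 (blk 22, set 2) → L1-HIT  vc=[14, 6]
7: 0x16 (blk 5, set 1) → MISS  vc=[14, 6, 13]
8: 0x1b (blk 6, set 2) → VC-HIT  vc=[14, 22, 13]
9: 0x2a (blk 10, set 2) → MISS  vc=[14, 22, 13, 6]
10: 0x18 (blk 6, set 2) → VC-HIT  vc=[14, 22, 13, 10]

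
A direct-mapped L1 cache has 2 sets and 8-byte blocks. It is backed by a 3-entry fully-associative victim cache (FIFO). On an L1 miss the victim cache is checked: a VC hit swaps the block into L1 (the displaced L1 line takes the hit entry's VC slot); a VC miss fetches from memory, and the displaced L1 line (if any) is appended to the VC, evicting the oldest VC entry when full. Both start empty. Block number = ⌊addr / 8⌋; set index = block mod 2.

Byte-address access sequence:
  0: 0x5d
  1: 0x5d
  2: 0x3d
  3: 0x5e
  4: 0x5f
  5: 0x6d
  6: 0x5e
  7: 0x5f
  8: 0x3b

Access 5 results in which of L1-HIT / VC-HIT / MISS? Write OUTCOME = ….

0: 0x5d (blk 11, set 1) → MISS  vc=[]
1: 0x5d (blk 11, set 1) → L1-HIT  vc=[]
2: 0x3d (blk 7, set 1) → MISS  vc=[11]
3: 0x5e (blk 11, set 1) → VC-HIT  vc=[7]
4: 0x5f (blk 11, set 1) → L1-HIT  vc=[7]
5: 0x6d (blk 13, set 1) → MISS  vc=[7, 11]
6: 0x5e (blk 11, set 1) → VC-HIT  vc=[7, 13]
7: 0x5f (blk 11, set 1) → L1-HIT  vc=[7, 13]
8: 0x3b (blk 7, set 1) → VC-HIT  vc=[11, 13]

OUTCOME = MISS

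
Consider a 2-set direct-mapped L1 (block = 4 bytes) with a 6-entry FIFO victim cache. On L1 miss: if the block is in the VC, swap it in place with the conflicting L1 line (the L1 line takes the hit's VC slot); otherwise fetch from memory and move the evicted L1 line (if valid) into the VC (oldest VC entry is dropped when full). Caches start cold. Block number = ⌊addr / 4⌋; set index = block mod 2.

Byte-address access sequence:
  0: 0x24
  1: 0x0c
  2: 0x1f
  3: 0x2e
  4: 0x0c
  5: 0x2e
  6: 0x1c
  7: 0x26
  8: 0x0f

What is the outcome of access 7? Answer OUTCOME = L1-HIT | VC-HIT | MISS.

OUTCOME = VC-HIT

#0 0x24→b9/s1 MISS; vc=[]
#1 0xc→b3/s1 MISS; vc=[9]
#2 0x1f→b7/s1 MISS; vc=[9,3]
#3 0x2e→b11/s1 MISS; vc=[9,3,7]
#4 0xc→b3/s1 VC-HIT; vc=[9,11,7]
#5 0x2e→b11/s1 VC-HIT; vc=[9,3,7]
#6 0x1c→b7/s1 VC-HIT; vc=[9,3,11]
#7 0x26→b9/s1 VC-HIT; vc=[7,3,11]
#8 0xf→b3/s1 VC-HIT; vc=[7,9,11]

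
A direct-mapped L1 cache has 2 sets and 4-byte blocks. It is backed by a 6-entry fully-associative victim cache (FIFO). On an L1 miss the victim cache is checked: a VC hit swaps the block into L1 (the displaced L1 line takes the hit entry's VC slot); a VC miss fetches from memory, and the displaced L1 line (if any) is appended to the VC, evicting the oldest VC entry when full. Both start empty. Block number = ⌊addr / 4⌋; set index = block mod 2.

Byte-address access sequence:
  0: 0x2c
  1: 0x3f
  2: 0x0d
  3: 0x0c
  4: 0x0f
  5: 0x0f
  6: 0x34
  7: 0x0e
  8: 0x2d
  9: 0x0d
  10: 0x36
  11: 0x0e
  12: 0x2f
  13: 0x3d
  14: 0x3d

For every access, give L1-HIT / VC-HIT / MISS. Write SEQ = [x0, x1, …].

SEQ = [MISS, MISS, MISS, L1-HIT, L1-HIT, L1-HIT, MISS, VC-HIT, VC-HIT, VC-HIT, VC-HIT, VC-HIT, VC-HIT, VC-HIT, L1-HIT]

#0 0x2c→b11/s1 MISS; vc=[]
#1 0x3f→b15/s1 MISS; vc=[11]
#2 0xd→b3/s1 MISS; vc=[11,15]
#3 0xc→b3/s1 L1-HIT; vc=[11,15]
#4 0xf→b3/s1 L1-HIT; vc=[11,15]
#5 0xf→b3/s1 L1-HIT; vc=[11,15]
#6 0x34→b13/s1 MISS; vc=[11,15,3]
#7 0xe→b3/s1 VC-HIT; vc=[11,15,13]
#8 0x2d→b11/s1 VC-HIT; vc=[3,15,13]
#9 0xd→b3/s1 VC-HIT; vc=[11,15,13]
#10 0x36→b13/s1 VC-HIT; vc=[11,15,3]
#11 0xe→b3/s1 VC-HIT; vc=[11,15,13]
#12 0x2f→b11/s1 VC-HIT; vc=[3,15,13]
#13 0x3d→b15/s1 VC-HIT; vc=[3,11,13]
#14 0x3d→b15/s1 L1-HIT; vc=[3,11,13]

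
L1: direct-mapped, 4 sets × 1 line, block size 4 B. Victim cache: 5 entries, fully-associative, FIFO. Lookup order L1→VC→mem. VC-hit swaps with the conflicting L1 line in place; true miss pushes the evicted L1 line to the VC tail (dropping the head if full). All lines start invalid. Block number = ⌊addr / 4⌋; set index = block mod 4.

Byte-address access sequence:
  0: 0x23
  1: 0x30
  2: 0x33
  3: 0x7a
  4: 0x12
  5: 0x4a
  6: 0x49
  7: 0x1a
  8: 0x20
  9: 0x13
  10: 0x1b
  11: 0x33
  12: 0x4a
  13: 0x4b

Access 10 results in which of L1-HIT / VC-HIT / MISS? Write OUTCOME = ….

OUTCOME = L1-HIT

#0 0x23→b8/s0 MISS; vc=[]
#1 0x30→b12/s0 MISS; vc=[8]
#2 0x33→b12/s0 L1-HIT; vc=[8]
#3 0x7a→b30/s2 MISS; vc=[8]
#4 0x12→b4/s0 MISS; vc=[8,12]
#5 0x4a→b18/s2 MISS; vc=[8,12,30]
#6 0x49→b18/s2 L1-HIT; vc=[8,12,30]
#7 0x1a→b6/s2 MISS; vc=[8,12,30,18]
#8 0x20→b8/s0 VC-HIT; vc=[4,12,30,18]
#9 0x13→b4/s0 VC-HIT; vc=[8,12,30,18]
#10 0x1b→b6/s2 L1-HIT; vc=[8,12,30,18]
#11 0x33→b12/s0 VC-HIT; vc=[8,4,30,18]
#12 0x4a→b18/s2 VC-HIT; vc=[8,4,30,6]
#13 0x4b→b18/s2 L1-HIT; vc=[8,4,30,6]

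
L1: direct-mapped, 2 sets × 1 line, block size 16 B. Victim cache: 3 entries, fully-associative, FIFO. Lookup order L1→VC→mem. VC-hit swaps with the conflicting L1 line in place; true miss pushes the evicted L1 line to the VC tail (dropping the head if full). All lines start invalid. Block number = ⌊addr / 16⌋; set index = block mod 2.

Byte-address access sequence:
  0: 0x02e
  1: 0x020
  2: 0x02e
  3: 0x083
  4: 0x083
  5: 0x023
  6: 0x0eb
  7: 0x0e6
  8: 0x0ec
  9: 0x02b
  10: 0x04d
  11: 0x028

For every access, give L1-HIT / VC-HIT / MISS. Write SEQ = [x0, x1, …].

  [0] addr=0x2e blk=2 s=0: MISS | VC []
  [1] addr=0x20 blk=2 s=0: L1-HIT | VC []
  [2] addr=0x2e blk=2 s=0: L1-HIT | VC []
  [3] addr=0x83 blk=8 s=0: MISS | VC [2]
  [4] addr=0x83 blk=8 s=0: L1-HIT | VC [2]
  [5] addr=0x23 blk=2 s=0: VC-HIT | VC [8]
  [6] addr=0xeb blk=14 s=0: MISS | VC [8, 2]
  [7] addr=0xe6 blk=14 s=0: L1-HIT | VC [8, 2]
  [8] addr=0xec blk=14 s=0: L1-HIT | VC [8, 2]
  [9] addr=0x2b blk=2 s=0: VC-HIT | VC [8, 14]
  [10] addr=0x4d blk=4 s=0: MISS | VC [8, 14, 2]
  [11] addr=0x28 blk=2 s=0: VC-HIT | VC [8, 14, 4]

SEQ = [MISS, L1-HIT, L1-HIT, MISS, L1-HIT, VC-HIT, MISS, L1-HIT, L1-HIT, VC-HIT, MISS, VC-HIT]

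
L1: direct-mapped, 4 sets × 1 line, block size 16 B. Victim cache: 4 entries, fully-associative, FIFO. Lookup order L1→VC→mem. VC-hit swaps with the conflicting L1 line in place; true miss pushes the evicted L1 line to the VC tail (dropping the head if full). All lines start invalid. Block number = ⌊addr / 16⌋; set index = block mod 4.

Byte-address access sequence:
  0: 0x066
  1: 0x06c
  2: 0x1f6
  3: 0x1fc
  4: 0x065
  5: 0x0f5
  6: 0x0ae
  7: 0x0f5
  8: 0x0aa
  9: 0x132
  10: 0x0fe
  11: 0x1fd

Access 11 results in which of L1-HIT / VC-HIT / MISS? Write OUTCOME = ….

  [0] addr=0x66 blk=6 s=2: MISS | VC []
  [1] addr=0x6c blk=6 s=2: L1-HIT | VC []
  [2] addr=0x1f6 blk=31 s=3: MISS | VC []
  [3] addr=0x1fc blk=31 s=3: L1-HIT | VC []
  [4] addr=0x65 blk=6 s=2: L1-HIT | VC []
  [5] addr=0xf5 blk=15 s=3: MISS | VC [31]
  [6] addr=0xae blk=10 s=2: MISS | VC [31, 6]
  [7] addr=0xf5 blk=15 s=3: L1-HIT | VC [31, 6]
  [8] addr=0xaa blk=10 s=2: L1-HIT | VC [31, 6]
  [9] addr=0x132 blk=19 s=3: MISS | VC [31, 6, 15]
  [10] addr=0xfe blk=15 s=3: VC-HIT | VC [31, 6, 19]
  [11] addr=0x1fd blk=31 s=3: VC-HIT | VC [15, 6, 19]

OUTCOME = VC-HIT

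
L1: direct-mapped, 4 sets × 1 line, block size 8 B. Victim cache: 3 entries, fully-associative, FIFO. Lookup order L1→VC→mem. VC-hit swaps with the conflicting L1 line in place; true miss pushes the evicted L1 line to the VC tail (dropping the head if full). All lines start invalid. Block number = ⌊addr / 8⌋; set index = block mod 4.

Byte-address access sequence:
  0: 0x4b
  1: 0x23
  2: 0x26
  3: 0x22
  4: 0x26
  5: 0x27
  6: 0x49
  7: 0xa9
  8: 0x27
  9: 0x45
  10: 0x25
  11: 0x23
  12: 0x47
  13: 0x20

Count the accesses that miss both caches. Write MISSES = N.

#0 0x4b→b9/s1 MISS; vc=[]
#1 0x23→b4/s0 MISS; vc=[]
#2 0x26→b4/s0 L1-HIT; vc=[]
#3 0x22→b4/s0 L1-HIT; vc=[]
#4 0x26→b4/s0 L1-HIT; vc=[]
#5 0x27→b4/s0 L1-HIT; vc=[]
#6 0x49→b9/s1 L1-HIT; vc=[]
#7 0xa9→b21/s1 MISS; vc=[9]
#8 0x27→b4/s0 L1-HIT; vc=[9]
#9 0x45→b8/s0 MISS; vc=[9,4]
#10 0x25→b4/s0 VC-HIT; vc=[9,8]
#11 0x23→b4/s0 L1-HIT; vc=[9,8]
#12 0x47→b8/s0 VC-HIT; vc=[9,4]
#13 0x20→b4/s0 VC-HIT; vc=[9,8]

MISSES = 4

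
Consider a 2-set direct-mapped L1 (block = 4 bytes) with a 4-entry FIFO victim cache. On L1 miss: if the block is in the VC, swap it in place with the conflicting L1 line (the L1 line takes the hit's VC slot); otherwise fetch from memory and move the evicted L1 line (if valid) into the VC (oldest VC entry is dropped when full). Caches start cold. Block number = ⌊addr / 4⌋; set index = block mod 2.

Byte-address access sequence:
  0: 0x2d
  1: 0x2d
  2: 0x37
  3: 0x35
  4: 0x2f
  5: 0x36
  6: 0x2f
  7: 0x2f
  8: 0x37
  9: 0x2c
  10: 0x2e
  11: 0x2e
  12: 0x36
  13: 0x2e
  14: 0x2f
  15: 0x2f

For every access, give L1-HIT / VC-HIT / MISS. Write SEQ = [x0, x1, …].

SEQ = [MISS, L1-HIT, MISS, L1-HIT, VC-HIT, VC-HIT, VC-HIT, L1-HIT, VC-HIT, VC-HIT, L1-HIT, L1-HIT, VC-HIT, VC-HIT, L1-HIT, L1-HIT]

0: 0x2d (blk 11, set 1) → MISS  vc=[]
1: 0x2d (blk 11, set 1) → L1-HIT  vc=[]
2: 0x37 (blk 13, set 1) → MISS  vc=[11]
3: 0x35 (blk 13, set 1) → L1-HIT  vc=[11]
4: 0x2f (blk 11, set 1) → VC-HIT  vc=[13]
5: 0x36 (blk 13, set 1) → VC-HIT  vc=[11]
6: 0x2f (blk 11, set 1) → VC-HIT  vc=[13]
7: 0x2f (blk 11, set 1) → L1-HIT  vc=[13]
8: 0x37 (blk 13, set 1) → VC-HIT  vc=[11]
9: 0x2c (blk 11, set 1) → VC-HIT  vc=[13]
10: 0x2e (blk 11, set 1) → L1-HIT  vc=[13]
11: 0x2e (blk 11, set 1) → L1-HIT  vc=[13]
12: 0x36 (blk 13, set 1) → VC-HIT  vc=[11]
13: 0x2e (blk 11, set 1) → VC-HIT  vc=[13]
14: 0x2f (blk 11, set 1) → L1-HIT  vc=[13]
15: 0x2f (blk 11, set 1) → L1-HIT  vc=[13]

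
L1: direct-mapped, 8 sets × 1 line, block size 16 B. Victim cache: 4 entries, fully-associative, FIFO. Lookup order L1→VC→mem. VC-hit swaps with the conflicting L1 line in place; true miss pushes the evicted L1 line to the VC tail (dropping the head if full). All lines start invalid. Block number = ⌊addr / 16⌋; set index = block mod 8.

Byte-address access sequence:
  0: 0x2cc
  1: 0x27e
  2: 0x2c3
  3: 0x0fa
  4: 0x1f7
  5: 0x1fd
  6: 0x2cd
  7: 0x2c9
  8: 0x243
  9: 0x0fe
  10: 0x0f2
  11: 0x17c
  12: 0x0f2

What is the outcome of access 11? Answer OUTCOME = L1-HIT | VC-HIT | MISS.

  [0] addr=0x2cc blk=44 s=4: MISS | VC []
  [1] addr=0x27e blk=39 s=7: MISS | VC []
  [2] addr=0x2c3 blk=44 s=4: L1-HIT | VC []
  [3] addr=0xfa blk=15 s=7: MISS | VC [39]
  [4] addr=0x1f7 blk=31 s=7: MISS | VC [39, 15]
  [5] addr=0x1fd blk=31 s=7: L1-HIT | VC [39, 15]
  [6] addr=0x2cd blk=44 s=4: L1-HIT | VC [39, 15]
  [7] addr=0x2c9 blk=44 s=4: L1-HIT | VC [39, 15]
  [8] addr=0x243 blk=36 s=4: MISS | VC [39, 15, 44]
  [9] addr=0xfe blk=15 s=7: VC-HIT | VC [39, 31, 44]
  [10] addr=0xf2 blk=15 s=7: L1-HIT | VC [39, 31, 44]
  [11] addr=0x17c blk=23 s=7: MISS | VC [39, 31, 44, 15]
  [12] addr=0xf2 blk=15 s=7: VC-HIT | VC [39, 31, 44, 23]

OUTCOME = MISS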